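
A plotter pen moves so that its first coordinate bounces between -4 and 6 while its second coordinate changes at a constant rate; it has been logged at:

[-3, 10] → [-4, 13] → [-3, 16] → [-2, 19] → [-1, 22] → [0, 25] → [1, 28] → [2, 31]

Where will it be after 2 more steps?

[4, 37]

The first coordinate reflects between -4 and 6, moving 1 per step.
  step 8: 2 → 3
  step 9: 3 → 4
The second coordinate changes by +3 each step: at step 9 it is 37.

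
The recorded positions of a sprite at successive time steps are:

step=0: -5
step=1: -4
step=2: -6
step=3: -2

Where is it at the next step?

Step-to-step displacements: +1, -2, +4; each is -2× the previous.
step 4: -2 − 8 → -10

-10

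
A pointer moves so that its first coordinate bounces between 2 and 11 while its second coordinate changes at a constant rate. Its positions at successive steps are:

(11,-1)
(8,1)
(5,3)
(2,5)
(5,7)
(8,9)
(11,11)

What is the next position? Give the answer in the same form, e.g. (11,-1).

(8,13)

The first coordinate travels 3 per step and bounces off the walls at 2 and 11.
  step 7: 11 → 8
The second coordinate changes by +2 each step: at step 7 it is 13.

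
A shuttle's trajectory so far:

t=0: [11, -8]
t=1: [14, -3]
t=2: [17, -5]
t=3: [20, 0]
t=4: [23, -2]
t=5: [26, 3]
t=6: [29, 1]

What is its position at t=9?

Differencing gives [+3, +5], [+3, -2], [+3, +5], [+3, -2], [+3, +5], [+3, -2]. This is the pattern [+3, +5], [+3, -2] repeated.
step 7: apply [+3, +5] → [32, 6]
step 8: apply [+3, -2] → [35, 4]
step 9: apply [+3, +5] → [38, 9]

[38, 9]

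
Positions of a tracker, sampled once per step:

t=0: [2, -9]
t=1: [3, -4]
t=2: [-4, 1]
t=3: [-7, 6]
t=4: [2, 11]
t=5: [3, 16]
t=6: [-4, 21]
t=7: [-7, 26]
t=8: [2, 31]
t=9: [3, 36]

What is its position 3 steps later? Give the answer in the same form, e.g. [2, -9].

First: cycles through 2, 3, -4, -7 every 4 steps. Step 12 lands at position 0 of the cycle → 2.
Second: linear, +5 per step → 51 at step 12.

[2, 51]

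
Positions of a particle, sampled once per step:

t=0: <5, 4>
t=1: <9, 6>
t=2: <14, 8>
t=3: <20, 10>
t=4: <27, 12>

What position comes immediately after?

First differences are <+4, +2>, <+5, +2>, <+6, +2>, <+7, +2>; their common second difference is <+1, +0> (constant acceleration).
step 5: <27, 12> + <+8, +2> → <35, 14>

<35, 14>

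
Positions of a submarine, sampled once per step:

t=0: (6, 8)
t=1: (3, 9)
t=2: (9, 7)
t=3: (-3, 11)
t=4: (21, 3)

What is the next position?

Consecutive displacements (-3, +1), (+6, -2), (-12, +4), (+24, -8) scale by a factor of -2 each step.
step 5: (21, 3) + (-48, +16) → (-27, 19)

(-27, 19)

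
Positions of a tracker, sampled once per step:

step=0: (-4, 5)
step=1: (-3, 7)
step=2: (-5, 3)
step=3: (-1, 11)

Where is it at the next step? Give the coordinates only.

The jumps are (+1, +2), (-2, -4), (+4, +8) — a geometric progression with ratio -2.
step 4: (-1, 11) + (-8, -16) → (-9, -5)

(-9, -5)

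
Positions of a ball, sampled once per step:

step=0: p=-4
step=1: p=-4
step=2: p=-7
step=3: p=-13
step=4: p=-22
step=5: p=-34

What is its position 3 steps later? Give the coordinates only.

Taking differences between consecutive positions: +0, -3, -6, -9, -12. These grow by -3 each step.
step 6: -34 − 15 → p=-49
step 7: -49 − 18 → p=-67
step 8: -67 − 21 → p=-88

p=-88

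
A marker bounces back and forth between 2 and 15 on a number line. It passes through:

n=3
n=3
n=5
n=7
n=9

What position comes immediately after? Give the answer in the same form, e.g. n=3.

n=11

The value travels 2 per step and bounces off the walls at 2 and 15.
  step 5: 9 → 11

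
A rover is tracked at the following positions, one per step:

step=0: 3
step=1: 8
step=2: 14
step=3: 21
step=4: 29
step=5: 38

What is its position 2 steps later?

Taking differences between consecutive positions: +5, +6, +7, +8, +9. These grow by +1 each step.
step 6: 38 + 10 → 48
step 7: 48 + 11 → 59

59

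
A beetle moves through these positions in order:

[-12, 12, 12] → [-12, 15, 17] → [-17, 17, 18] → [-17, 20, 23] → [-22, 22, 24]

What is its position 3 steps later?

Differencing gives [+0, +3, +5], [-5, +2, +1], [+0, +3, +5], [-5, +2, +1]. This is the pattern [+0, +3, +5], [-5, +2, +1] repeated.
step 5: apply [+0, +3, +5] → [-22, 25, 29]
step 6: apply [-5, +2, +1] → [-27, 27, 30]
step 7: apply [+0, +3, +5] → [-27, 30, 35]

[-27, 30, 35]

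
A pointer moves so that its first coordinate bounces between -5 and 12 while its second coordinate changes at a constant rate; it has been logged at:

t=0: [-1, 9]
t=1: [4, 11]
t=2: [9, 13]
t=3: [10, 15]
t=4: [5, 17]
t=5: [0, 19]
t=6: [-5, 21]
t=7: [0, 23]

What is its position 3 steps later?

[9, 29]

The first coordinate reflects between -5 and 12, moving 5 per step.
  step 8: 0 → 5
  step 9: 5 → 10
  step 10: 10 → 9
The second coordinate changes by +2 each step: at step 10 it is 29.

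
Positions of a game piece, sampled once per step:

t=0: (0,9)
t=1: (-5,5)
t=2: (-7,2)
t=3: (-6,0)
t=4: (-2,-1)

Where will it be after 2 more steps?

(15,0)

Taking differences between consecutive positions: (-5,-4), (-2,-3), (+1,-2), (+4,-1). These grow by (+3,+1) each step.
step 5: (-2,-1) + (+7,+0) → (5,-1)
step 6: (5,-1) + (+10,+1) → (15,0)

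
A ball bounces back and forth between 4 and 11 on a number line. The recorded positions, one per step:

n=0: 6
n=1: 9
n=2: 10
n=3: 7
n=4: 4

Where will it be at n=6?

10

The value travels 3 per step and bounces off the walls at 4 and 11.
  step 5: 4 → 7
  step 6: 7 → 10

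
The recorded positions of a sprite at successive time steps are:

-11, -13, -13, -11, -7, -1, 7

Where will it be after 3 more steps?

43

Taking differences between consecutive positions: -2, +0, +2, +4, +6, +8. These grow by +2 each step.
step 7: 7 + 10 → 17
step 8: 17 + 12 → 29
step 9: 29 + 14 → 43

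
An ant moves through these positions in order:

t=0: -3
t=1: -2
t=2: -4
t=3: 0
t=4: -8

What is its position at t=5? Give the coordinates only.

8

The jumps are +1, -2, +4, -8 — a geometric progression with ratio -2.
step 5: -8 + 16 → 8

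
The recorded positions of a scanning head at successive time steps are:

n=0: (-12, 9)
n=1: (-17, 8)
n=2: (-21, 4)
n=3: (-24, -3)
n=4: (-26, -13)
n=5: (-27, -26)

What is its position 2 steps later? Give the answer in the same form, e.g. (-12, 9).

(-26, -61)

First differences are (-5, -1), (-4, -4), (-3, -7), (-2, -10), (-1, -13); their common second difference is (+1, -3) (constant acceleration).
step 6: (-27, -26) + (+0, -16) → (-27, -42)
step 7: (-27, -42) + (+1, -19) → (-26, -61)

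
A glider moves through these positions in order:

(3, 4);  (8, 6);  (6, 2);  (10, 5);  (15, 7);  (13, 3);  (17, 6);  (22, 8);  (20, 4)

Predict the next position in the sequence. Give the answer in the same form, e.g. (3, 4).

(24, 7)

Differencing gives (+5, +2), (-2, -4), (+4, +3), (+5, +2), (-2, -4), (+4, +3), (+5, +2), (-2, -4). This is the pattern (+5, +2), (-2, -4), (+4, +3) repeated.
step 9: apply (+4, +3) → (24, 7)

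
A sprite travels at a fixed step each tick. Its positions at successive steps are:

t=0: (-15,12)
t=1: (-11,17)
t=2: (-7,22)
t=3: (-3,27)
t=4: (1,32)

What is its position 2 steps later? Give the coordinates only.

Each step adds (+4,+5) to the position.
step 5: (1,32) + (+4,+5) → (5,37)
step 6: (5,37) + (+4,+5) → (9,42)

(9,42)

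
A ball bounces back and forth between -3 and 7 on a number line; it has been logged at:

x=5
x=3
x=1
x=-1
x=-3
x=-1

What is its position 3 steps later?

x=5

The value travels 2 per step and bounces off the walls at -3 and 7.
  step 6: -1 → 1
  step 7: 1 → 3
  step 8: 3 → 5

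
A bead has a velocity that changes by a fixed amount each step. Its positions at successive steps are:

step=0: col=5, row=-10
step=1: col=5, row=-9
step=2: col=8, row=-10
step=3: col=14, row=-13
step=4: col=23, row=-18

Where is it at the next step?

First differences are (+0, +1), (+3, -1), (+6, -3), (+9, -5); their common second difference is (+3, -2) (constant acceleration).
step 5: col=23, row=-18 + (+12, -7) → col=35, row=-25

col=35, row=-25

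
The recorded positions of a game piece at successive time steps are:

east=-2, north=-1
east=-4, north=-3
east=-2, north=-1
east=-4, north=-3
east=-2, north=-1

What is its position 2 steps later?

The jumps are (-2,-2), (+2,+2), (-2,-2), (+2,+2) — a geometric progression with ratio -1.
step 5: east=-2, north=-1 + (-2,-2) → east=-4, north=-3
step 6: east=-4, north=-3 + (+2,+2) → east=-2, north=-1

east=-2, north=-1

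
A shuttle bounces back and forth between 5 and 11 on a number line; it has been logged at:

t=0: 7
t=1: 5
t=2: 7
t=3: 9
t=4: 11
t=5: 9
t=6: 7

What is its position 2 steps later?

7

The value travels 2 per step and bounces off the walls at 5 and 11.
  step 7: 7 → 5
  step 8: 5 → 7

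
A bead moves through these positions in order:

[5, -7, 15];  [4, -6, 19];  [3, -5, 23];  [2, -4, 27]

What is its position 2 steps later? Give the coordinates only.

[0, -2, 35]

The position changes by [-1, +1, +4] every step.
step 4: [2, -4, 27] + [-1, +1, +4] → [1, -3, 31]
step 5: [1, -3, 31] + [-1, +1, +4] → [0, -2, 35]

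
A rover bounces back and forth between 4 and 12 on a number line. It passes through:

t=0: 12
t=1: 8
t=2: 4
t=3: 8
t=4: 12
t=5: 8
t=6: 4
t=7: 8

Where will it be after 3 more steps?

The value reflects between 4 and 12, moving 4 per step.
  step 8: 8 → 12
  step 9: 12 → 8
  step 10: 8 → 4

4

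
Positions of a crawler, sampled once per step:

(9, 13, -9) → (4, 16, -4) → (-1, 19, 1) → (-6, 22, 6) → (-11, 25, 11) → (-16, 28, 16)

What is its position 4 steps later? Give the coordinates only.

Each step adds (-5, +3, +5) to the position.
step 6: (-16, 28, 16) + (-5, +3, +5) → (-21, 31, 21)
step 7: (-21, 31, 21) + (-5, +3, +5) → (-26, 34, 26)
step 8: (-26, 34, 26) + (-5, +3, +5) → (-31, 37, 31)
step 9: (-31, 37, 31) + (-5, +3, +5) → (-36, 40, 36)

(-36, 40, 36)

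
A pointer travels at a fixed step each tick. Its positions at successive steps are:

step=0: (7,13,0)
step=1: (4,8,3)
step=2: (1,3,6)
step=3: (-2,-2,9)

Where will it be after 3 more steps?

The position changes by (-3,-5,+3) every step.
step 4: (-2,-2,9) + (-3,-5,+3) → (-5,-7,12)
step 5: (-5,-7,12) + (-3,-5,+3) → (-8,-12,15)
step 6: (-8,-12,15) + (-3,-5,+3) → (-11,-17,18)

(-11,-17,18)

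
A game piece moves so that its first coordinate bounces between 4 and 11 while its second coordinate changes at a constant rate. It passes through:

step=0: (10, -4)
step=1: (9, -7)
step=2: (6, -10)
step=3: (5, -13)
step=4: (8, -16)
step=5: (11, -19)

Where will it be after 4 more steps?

The first coordinate reflects between 4 and 11, moving 3 per step.
  step 6: 11 → 8
  step 7: 8 → 5
  step 8: 5 → 6
  step 9: 6 → 9
The second coordinate changes by -3 each step: at step 9 it is -31.

(9, -31)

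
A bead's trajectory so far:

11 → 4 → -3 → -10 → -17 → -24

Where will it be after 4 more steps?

-52

Each step adds -7 to the position.
step 6: -24 − 7 → -31
step 7: -31 − 7 → -38
step 8: -38 − 7 → -45
step 9: -45 − 7 → -52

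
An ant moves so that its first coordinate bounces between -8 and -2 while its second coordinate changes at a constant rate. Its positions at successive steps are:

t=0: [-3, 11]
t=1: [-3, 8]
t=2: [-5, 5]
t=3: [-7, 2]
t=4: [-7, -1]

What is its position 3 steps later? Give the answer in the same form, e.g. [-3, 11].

[-3, -10]

The first coordinate reflects between -8 and -2, moving 2 per step.
  step 5: -7 → -5
  step 6: -5 → -3
  step 7: -3 → -3
The second coordinate changes by -3 each step: at step 7 it is -10.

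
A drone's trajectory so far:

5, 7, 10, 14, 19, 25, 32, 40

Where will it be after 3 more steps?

First differences are +2, +3, +4, +5, +6, +7, +8; their common second difference is +1 (constant acceleration).
step 8: 40 + 9 → 49
step 9: 49 + 10 → 59
step 10: 59 + 11 → 70

70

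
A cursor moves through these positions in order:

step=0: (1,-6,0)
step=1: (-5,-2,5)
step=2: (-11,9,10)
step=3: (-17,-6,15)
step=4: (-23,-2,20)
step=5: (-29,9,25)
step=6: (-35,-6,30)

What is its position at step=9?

(-53,-6,45)

First: linear, -6 per step → -53 at step 9.
Second: cycles through -6, -2, 9 every 3 steps. Step 9 lands at position 0 of the cycle → -6.
Third: linear, +5 per step → 45 at step 9.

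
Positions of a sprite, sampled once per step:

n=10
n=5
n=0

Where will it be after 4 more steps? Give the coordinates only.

Each step adds -5 to the position.
step 3: 0 − 5 → n=-5
step 4: -5 − 5 → n=-10
step 5: -10 − 5 → n=-15
step 6: -15 − 5 → n=-20

n=-20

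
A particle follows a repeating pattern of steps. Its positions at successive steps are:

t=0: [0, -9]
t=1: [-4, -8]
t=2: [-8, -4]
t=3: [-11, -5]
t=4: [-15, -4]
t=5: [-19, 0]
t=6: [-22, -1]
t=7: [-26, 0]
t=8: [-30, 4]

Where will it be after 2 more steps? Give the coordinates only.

Differencing gives [-4, +1], [-4, +4], [-3, -1], [-4, +1], [-4, +4], [-3, -1], [-4, +1], [-4, +4]. This is the pattern [-4, +1], [-4, +4], [-3, -1] repeated.
step 9: apply [-3, -1] → [-33, 3]
step 10: apply [-4, +1] → [-37, 4]

[-37, 4]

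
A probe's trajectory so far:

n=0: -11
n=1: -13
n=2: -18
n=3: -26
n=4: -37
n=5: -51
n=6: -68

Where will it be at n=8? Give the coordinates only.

Successive displacements: -2, -5, -8, -11, -14, -17 — each changes by -3.
step 7: -68 − 20 → -88
step 8: -88 − 23 → -111

-111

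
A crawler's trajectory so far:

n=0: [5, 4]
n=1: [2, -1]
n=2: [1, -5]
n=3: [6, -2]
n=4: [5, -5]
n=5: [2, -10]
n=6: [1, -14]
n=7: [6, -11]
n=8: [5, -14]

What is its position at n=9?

Step-to-step displacements: [-3, -5], [-1, -4], [+5, +3], [-1, -3], [-3, -5], [-1, -4], [+5, +3], [-1, -3] — a repeating cycle of length 4.
step 9: apply [-3, -5] → [2, -19]

[2, -19]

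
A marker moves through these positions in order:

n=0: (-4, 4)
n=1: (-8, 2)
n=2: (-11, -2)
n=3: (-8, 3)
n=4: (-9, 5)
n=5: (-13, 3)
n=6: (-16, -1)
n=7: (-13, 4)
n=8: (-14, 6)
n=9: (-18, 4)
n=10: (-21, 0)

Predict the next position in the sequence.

Step-to-step displacements: (-4, -2), (-3, -4), (+3, +5), (-1, +2), (-4, -2), (-3, -4), (+3, +5), (-1, +2), (-4, -2), (-3, -4) — a repeating cycle of length 4.
step 11: apply (+3, +5) → (-18, 5)

(-18, 5)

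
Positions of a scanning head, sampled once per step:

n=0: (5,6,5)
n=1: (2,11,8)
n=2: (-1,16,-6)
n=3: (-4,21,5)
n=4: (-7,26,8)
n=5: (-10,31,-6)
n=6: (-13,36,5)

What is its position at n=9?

First: linear, -3 per step → -22 at step 9.
Second: linear, +5 per step → 51 at step 9.
Third: cycles through 5, 8, -6 every 3 steps. Step 9 lands at position 0 of the cycle → 5.

(-22,51,5)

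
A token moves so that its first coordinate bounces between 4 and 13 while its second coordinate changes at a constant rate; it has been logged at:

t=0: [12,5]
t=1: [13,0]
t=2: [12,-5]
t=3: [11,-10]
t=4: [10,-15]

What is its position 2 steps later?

[8,-25]

The first coordinate reflects between 4 and 13, moving 1 per step.
  step 5: 10 → 9
  step 6: 9 → 8
The second coordinate changes by -5 each step: at step 6 it is -25.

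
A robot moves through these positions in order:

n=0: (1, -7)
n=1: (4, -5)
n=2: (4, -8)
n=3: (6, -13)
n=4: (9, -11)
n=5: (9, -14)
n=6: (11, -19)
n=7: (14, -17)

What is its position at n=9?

Step-to-step displacements: (+3, +2), (+0, -3), (+2, -5), (+3, +2), (+0, -3), (+2, -5), (+3, +2) — a repeating cycle of length 3.
step 8: apply (+0, -3) → (14, -20)
step 9: apply (+2, -5) → (16, -25)

(16, -25)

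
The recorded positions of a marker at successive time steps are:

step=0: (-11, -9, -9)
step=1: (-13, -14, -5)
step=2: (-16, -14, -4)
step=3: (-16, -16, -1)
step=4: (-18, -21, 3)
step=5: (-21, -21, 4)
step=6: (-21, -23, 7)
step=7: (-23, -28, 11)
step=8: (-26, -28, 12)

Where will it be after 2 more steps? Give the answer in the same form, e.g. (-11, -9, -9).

(-28, -35, 19)

Step-to-step displacements: (-2, -5, +4), (-3, +0, +1), (+0, -2, +3), (-2, -5, +4), (-3, +0, +1), (+0, -2, +3), (-2, -5, +4), (-3, +0, +1) — a repeating cycle of length 3.
step 9: apply (+0, -2, +3) → (-26, -30, 15)
step 10: apply (-2, -5, +4) → (-28, -35, 19)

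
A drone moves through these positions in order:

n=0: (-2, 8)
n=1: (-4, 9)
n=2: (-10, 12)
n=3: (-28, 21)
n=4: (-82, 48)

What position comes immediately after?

The jumps are (-2, +1), (-6, +3), (-18, +9), (-54, +27) — a geometric progression with ratio 3.
step 5: (-82, 48) + (-162, +81) → (-244, 129)

(-244, 129)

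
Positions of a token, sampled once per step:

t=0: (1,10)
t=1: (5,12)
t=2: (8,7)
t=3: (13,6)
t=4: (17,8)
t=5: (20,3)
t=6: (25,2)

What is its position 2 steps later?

(32,-1)

Differencing gives (+4,+2), (+3,-5), (+5,-1), (+4,+2), (+3,-5), (+5,-1). This is the pattern (+4,+2), (+3,-5), (+5,-1) repeated.
step 7: apply (+4,+2) → (29,4)
step 8: apply (+3,-5) → (32,-1)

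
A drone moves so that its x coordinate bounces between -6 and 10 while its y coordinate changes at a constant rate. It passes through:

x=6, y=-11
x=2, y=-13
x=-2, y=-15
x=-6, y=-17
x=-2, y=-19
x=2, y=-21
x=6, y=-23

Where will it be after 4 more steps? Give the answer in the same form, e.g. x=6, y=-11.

x=-2, y=-31

The x coordinate travels 4 per step and bounces off the walls at -6 and 10.
  step 7: 6 → 10
  step 8: 10 → 6
  step 9: 6 → 2
  step 10: 2 → -2
The y coordinate changes by -2 each step: at step 10 it is -31.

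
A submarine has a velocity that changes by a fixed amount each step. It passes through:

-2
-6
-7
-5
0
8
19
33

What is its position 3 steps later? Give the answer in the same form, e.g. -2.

First differences are -4, -1, +2, +5, +8, +11, +14; their common second difference is +3 (constant acceleration).
step 8: 33 + 17 → 50
step 9: 50 + 20 → 70
step 10: 70 + 23 → 93

93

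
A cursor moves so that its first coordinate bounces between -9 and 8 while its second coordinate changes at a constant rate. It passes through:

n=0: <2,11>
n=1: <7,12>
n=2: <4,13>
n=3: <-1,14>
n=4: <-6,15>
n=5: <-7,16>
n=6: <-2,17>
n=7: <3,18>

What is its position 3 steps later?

<-2,21>

The first coordinate reflects between -9 and 8, moving 5 per step.
  step 8: 3 → 8
  step 9: 8 → 3
  step 10: 3 → -2
The second coordinate changes by +1 each step: at step 10 it is 21.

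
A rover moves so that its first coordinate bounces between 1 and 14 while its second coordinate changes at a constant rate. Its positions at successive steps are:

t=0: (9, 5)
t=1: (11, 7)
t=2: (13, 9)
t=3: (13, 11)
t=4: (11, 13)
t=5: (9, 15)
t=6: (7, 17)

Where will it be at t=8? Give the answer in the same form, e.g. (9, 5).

The first coordinate reflects between 1 and 14, moving 2 per step.
  step 7: 7 → 5
  step 8: 5 → 3
The second coordinate changes by +2 each step: at step 8 it is 21.

(3, 21)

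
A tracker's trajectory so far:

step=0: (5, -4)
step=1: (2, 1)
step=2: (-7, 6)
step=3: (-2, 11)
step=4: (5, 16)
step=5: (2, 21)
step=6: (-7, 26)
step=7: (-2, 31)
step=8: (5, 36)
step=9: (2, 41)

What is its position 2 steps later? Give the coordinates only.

(-2, 51)

First: cycles through 5, 2, -7, -2 every 4 steps. Step 11 lands at position 3 of the cycle → -2.
Second: linear, +5 per step → 51 at step 11.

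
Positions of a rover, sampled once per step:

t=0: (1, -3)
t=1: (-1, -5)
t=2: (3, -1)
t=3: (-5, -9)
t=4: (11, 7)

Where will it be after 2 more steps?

Consecutive displacements (-2, -2), (+4, +4), (-8, -8), (+16, +16) scale by a factor of -2 each step.
step 5: (11, 7) + (-32, -32) → (-21, -25)
step 6: (-21, -25) + (+64, +64) → (43, 39)

(43, 39)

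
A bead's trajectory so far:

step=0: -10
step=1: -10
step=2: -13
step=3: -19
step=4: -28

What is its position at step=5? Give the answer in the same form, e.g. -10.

Successive displacements: +0, -3, -6, -9 — each changes by -3.
step 5: -28 − 12 → -40

-40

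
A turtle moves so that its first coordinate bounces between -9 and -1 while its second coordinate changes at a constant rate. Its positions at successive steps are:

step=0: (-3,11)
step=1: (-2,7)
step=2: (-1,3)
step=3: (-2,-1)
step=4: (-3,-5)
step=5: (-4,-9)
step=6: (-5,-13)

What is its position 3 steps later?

(-8,-25)

The first coordinate travels 1 per step and bounces off the walls at -9 and -1.
  step 7: -5 → -6
  step 8: -6 → -7
  step 9: -7 → -8
The second coordinate changes by -4 each step: at step 9 it is -25.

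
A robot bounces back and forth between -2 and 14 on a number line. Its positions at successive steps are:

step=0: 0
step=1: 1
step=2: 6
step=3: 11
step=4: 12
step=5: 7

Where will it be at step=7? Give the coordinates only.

The value travels 5 per step and bounces off the walls at -2 and 14.
  step 6: 7 → 2
  step 7: 2 → -1

-1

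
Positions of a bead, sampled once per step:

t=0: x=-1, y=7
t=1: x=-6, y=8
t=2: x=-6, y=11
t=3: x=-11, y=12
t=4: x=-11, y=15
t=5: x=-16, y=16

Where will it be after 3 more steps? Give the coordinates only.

x=-21, y=23

Step-to-step displacements: (-5, +1), (+0, +3), (-5, +1), (+0, +3), (-5, +1) — a repeating cycle of length 2.
step 6: apply (+0, +3) → x=-16, y=19
step 7: apply (-5, +1) → x=-21, y=20
step 8: apply (+0, +3) → x=-21, y=23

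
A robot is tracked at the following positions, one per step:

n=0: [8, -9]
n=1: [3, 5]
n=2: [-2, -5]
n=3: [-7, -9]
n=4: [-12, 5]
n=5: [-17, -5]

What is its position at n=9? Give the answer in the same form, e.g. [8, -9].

The first coordinate changes by -5 each step, so at step 9 it is 8 + 9·(-5) = -37.
The second coordinate repeats the cycle [-9, 5, -5] with period 3; step 9 mod 3 = 0, giving -9.

[-37, -9]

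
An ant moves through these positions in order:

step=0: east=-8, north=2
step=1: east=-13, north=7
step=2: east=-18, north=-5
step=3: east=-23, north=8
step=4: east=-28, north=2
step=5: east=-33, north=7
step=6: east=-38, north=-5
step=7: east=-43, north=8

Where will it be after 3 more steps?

east=-58, north=-5

East: linear, -5 per step → -58 at step 10.
North: cycles through 2, 7, -5, 8 every 4 steps. Step 10 lands at position 2 of the cycle → -5.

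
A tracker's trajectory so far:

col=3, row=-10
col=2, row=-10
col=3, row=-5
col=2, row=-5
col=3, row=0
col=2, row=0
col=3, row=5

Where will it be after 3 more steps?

col=2, row=10

Differencing gives (-1, +0), (+1, +5), (-1, +0), (+1, +5), (-1, +0), (+1, +5). This is the pattern (-1, +0), (+1, +5) repeated.
step 7: apply (-1, +0) → col=2, row=5
step 8: apply (+1, +5) → col=3, row=10
step 9: apply (-1, +0) → col=2, row=10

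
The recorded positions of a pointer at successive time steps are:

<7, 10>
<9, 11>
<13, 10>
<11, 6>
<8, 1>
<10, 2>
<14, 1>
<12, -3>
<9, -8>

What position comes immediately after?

<11, -7>

Differencing gives <+2, +1>, <+4, -1>, <-2, -4>, <-3, -5>, <+2, +1>, <+4, -1>, <-2, -4>, <-3, -5>. This is the pattern <+2, +1>, <+4, -1>, <-2, -4>, <-3, -5> repeated.
step 9: apply <+2, +1> → <11, -7>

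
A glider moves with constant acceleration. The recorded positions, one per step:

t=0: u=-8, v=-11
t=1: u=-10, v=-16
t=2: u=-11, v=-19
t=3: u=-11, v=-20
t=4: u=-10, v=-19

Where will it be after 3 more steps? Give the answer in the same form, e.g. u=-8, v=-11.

First differences are (-2, -5), (-1, -3), (+0, -1), (+1, +1); their common second difference is (+1, +2) (constant acceleration).
step 5: u=-10, v=-19 + (+2, +3) → u=-8, v=-16
step 6: u=-8, v=-16 + (+3, +5) → u=-5, v=-11
step 7: u=-5, v=-11 + (+4, +7) → u=-1, v=-4

u=-1, v=-4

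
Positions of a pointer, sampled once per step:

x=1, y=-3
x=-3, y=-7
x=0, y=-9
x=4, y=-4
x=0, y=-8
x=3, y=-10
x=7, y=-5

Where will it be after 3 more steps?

x=10, y=-6

Step-to-step displacements: (-4, -4), (+3, -2), (+4, +5), (-4, -4), (+3, -2), (+4, +5) — a repeating cycle of length 3.
step 7: apply (-4, -4) → x=3, y=-9
step 8: apply (+3, -2) → x=6, y=-11
step 9: apply (+4, +5) → x=10, y=-6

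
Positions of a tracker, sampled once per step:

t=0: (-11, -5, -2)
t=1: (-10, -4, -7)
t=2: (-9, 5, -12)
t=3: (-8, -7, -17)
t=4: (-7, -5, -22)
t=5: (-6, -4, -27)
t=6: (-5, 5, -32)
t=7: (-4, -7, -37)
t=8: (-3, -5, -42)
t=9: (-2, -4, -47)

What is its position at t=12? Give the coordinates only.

(1, -5, -62)

First: linear, +1 per step → 1 at step 12.
Second: cycles through -5, -4, 5, -7 every 4 steps. Step 12 lands at position 0 of the cycle → -5.
Third: linear, -5 per step → -62 at step 12.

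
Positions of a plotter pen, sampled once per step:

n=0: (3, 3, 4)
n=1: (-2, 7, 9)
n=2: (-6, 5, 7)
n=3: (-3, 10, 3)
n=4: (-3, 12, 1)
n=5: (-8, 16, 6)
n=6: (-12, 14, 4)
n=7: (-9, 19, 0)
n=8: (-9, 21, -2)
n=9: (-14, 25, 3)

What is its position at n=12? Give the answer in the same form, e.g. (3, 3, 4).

Step-to-step displacements: (-5, +4, +5), (-4, -2, -2), (+3, +5, -4), (+0, +2, -2), (-5, +4, +5), (-4, -2, -2), (+3, +5, -4), (+0, +2, -2), (-5, +4, +5) — a repeating cycle of length 4.
step 10: apply (-4, -2, -2) → (-18, 23, 1)
step 11: apply (+3, +5, -4) → (-15, 28, -3)
step 12: apply (+0, +2, -2) → (-15, 30, -5)

(-15, 30, -5)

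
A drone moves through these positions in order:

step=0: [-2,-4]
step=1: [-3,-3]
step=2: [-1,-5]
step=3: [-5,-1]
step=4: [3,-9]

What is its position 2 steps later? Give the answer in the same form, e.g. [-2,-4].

Step-to-step displacements: [-1,+1], [+2,-2], [-4,+4], [+8,-8]; each is -2× the previous.
step 5: [3,-9] + [-16,+16] → [-13,7]
step 6: [-13,7] + [+32,-32] → [19,-25]

[19,-25]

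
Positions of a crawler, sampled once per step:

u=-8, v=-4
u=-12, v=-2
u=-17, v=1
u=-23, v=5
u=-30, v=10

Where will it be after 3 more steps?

Taking differences between consecutive positions: (-4, +2), (-5, +3), (-6, +4), (-7, +5). These grow by (-1, +1) each step.
step 5: u=-30, v=10 + (-8, +6) → u=-38, v=16
step 6: u=-38, v=16 + (-9, +7) → u=-47, v=23
step 7: u=-47, v=23 + (-10, +8) → u=-57, v=31

u=-57, v=31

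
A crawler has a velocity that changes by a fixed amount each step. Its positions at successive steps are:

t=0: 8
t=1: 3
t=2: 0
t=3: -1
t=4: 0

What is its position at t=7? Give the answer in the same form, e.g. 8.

First differences are -5, -3, -1, +1; their common second difference is +2 (constant acceleration).
step 5: 0 + 3 → 3
step 6: 3 + 5 → 8
step 7: 8 + 7 → 15

15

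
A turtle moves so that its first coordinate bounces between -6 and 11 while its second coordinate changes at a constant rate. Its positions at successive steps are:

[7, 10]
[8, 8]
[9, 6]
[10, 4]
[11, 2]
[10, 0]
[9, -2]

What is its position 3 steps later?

The first coordinate reflects between -6 and 11, moving 1 per step.
  step 7: 9 → 8
  step 8: 8 → 7
  step 9: 7 → 6
The second coordinate changes by -2 each step: at step 9 it is -8.

[6, -8]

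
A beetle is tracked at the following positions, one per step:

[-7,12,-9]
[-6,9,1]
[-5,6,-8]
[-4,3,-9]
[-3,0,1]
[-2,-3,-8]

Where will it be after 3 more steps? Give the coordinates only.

The first coordinate changes by +1 each step, so at step 8 it is -7 + 8·(1) = 1.
The second coordinate changes by -3 each step, so at step 8 it is 12 + 8·(-3) = -12.
The third coordinate repeats the cycle [-9, 1, -8] with period 3; step 8 mod 3 = 2, giving -8.

[1,-12,-8]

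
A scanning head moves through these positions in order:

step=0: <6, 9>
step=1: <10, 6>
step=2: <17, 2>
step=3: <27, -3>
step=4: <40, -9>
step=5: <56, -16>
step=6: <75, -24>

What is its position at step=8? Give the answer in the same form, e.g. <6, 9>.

<122, -43>

First differences are <+4, -3>, <+7, -4>, <+10, -5>, <+13, -6>, <+16, -7>, <+19, -8>; their common second difference is <+3, -1> (constant acceleration).
step 7: <75, -24> + <+22, -9> → <97, -33>
step 8: <97, -33> + <+25, -10> → <122, -43>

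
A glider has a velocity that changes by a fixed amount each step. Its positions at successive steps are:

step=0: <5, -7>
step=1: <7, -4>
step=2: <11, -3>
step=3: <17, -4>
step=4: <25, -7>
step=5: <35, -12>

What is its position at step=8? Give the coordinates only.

Taking differences between consecutive positions: <+2, +3>, <+4, +1>, <+6, -1>, <+8, -3>, <+10, -5>. These grow by <+2, -2> each step.
step 6: <35, -12> + <+12, -7> → <47, -19>
step 7: <47, -19> + <+14, -9> → <61, -28>
step 8: <61, -28> + <+16, -11> → <77, -39>

<77, -39>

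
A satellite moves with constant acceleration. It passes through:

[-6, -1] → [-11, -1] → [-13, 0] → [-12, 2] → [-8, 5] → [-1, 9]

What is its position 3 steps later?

[38, 27]

First differences are [-5, +0], [-2, +1], [+1, +2], [+4, +3], [+7, +4]; their common second difference is [+3, +1] (constant acceleration).
step 6: [-1, 9] + [+10, +5] → [9, 14]
step 7: [9, 14] + [+13, +6] → [22, 20]
step 8: [22, 20] + [+16, +7] → [38, 27]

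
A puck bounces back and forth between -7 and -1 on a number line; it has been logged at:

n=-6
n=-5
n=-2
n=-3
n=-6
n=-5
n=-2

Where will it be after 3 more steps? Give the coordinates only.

n=-5

The value reflects between -7 and -1, moving 3 per step.
  step 7: -2 → -3
  step 8: -3 → -6
  step 9: -6 → -5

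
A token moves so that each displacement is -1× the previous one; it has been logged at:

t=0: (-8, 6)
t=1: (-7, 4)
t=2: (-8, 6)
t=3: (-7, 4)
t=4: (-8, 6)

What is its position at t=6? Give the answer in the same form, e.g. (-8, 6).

Step-to-step displacements: (+1, -2), (-1, +2), (+1, -2), (-1, +2); each is -1× the previous.
step 5: (-8, 6) + (+1, -2) → (-7, 4)
step 6: (-7, 4) + (-1, +2) → (-8, 6)

(-8, 6)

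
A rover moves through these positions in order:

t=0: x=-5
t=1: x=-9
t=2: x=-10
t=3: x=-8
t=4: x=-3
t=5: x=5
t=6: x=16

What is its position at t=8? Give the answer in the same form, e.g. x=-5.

x=47

Successive displacements: -4, -1, +2, +5, +8, +11 — each changes by +3.
step 7: 16 + 14 → x=30
step 8: 30 + 17 → x=47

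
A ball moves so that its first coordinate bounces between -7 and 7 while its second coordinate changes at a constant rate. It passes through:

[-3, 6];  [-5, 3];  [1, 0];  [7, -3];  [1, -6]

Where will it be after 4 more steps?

The first coordinate reflects between -7 and 7, moving 6 per step.
  step 5: 1 → -5
  step 6: -5 → -3
  step 7: -3 → 3
  step 8: 3 → 5
The second coordinate changes by -3 each step: at step 8 it is -18.

[5, -18]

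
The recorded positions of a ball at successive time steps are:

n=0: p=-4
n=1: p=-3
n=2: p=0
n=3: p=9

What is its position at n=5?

p=117

Consecutive displacements +1, +3, +9 scale by a factor of 3 each step.
step 4: 9 + 27 → p=36
step 5: 36 + 81 → p=117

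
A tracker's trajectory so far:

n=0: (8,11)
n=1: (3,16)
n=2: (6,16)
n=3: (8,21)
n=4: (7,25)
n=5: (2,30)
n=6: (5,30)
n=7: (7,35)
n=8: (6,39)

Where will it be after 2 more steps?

Differencing gives (-5,+5), (+3,+0), (+2,+5), (-1,+4), (-5,+5), (+3,+0), (+2,+5), (-1,+4). This is the pattern (-5,+5), (+3,+0), (+2,+5), (-1,+4) repeated.
step 9: apply (-5,+5) → (1,44)
step 10: apply (+3,+0) → (4,44)

(4,44)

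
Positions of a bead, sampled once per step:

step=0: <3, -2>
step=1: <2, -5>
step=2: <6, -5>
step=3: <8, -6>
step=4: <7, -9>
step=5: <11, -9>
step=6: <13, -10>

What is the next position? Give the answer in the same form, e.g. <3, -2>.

Step-to-step displacements: <-1, -3>, <+4, +0>, <+2, -1>, <-1, -3>, <+4, +0>, <+2, -1> — a repeating cycle of length 3.
step 7: apply <-1, -3> → <12, -13>

<12, -13>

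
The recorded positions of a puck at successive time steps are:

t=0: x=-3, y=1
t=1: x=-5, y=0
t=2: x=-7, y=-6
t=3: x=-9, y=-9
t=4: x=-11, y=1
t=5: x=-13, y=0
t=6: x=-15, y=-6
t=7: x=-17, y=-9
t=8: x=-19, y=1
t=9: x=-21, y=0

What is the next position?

x=-23, y=-6

X: linear, -2 per step → -23 at step 10.
Y: cycles through 1, 0, -6, -9 every 4 steps. Step 10 lands at position 2 of the cycle → -6.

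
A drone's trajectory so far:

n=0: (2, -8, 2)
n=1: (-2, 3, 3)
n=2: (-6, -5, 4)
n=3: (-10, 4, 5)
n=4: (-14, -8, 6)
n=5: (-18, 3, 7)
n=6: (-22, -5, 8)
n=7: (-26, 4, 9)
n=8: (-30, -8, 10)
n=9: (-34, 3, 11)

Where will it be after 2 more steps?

(-42, 4, 13)

First: linear, -4 per step → -42 at step 11.
Second: cycles through -8, 3, -5, 4 every 4 steps. Step 11 lands at position 3 of the cycle → 4.
Third: linear, +1 per step → 13 at step 11.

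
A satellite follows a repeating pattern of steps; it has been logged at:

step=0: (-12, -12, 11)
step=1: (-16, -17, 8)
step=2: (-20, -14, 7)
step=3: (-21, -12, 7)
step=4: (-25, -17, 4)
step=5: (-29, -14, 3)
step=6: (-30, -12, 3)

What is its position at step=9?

(-39, -12, -1)

Differencing gives (-4, -5, -3), (-4, +3, -1), (-1, +2, +0), (-4, -5, -3), (-4, +3, -1), (-1, +2, +0). This is the pattern (-4, -5, -3), (-4, +3, -1), (-1, +2, +0) repeated.
step 7: apply (-4, -5, -3) → (-34, -17, 0)
step 8: apply (-4, +3, -1) → (-38, -14, -1)
step 9: apply (-1, +2, +0) → (-39, -12, -1)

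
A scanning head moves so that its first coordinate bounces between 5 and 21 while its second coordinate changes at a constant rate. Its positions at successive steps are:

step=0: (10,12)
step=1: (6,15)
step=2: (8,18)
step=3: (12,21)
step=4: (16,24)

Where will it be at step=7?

The first coordinate reflects between 5 and 21, moving 4 per step.
  step 5: 16 → 20
  step 6: 20 → 18
  step 7: 18 → 14
The second coordinate changes by +3 each step: at step 7 it is 33.

(14,33)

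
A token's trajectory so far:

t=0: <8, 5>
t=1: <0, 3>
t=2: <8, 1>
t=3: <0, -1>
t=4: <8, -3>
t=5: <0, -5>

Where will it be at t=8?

<8, -11>

The first coordinate repeats the cycle [8, 0] with period 2; step 8 mod 2 = 0, giving 8.
The second coordinate changes by -2 each step, so at step 8 it is 5 + 8·(-2) = -11.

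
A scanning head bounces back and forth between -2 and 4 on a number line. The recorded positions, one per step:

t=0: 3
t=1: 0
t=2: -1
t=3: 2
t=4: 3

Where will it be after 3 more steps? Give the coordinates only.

The value travels 3 per step and bounces off the walls at -2 and 4.
  step 5: 3 → 0
  step 6: 0 → -1
  step 7: -1 → 2

2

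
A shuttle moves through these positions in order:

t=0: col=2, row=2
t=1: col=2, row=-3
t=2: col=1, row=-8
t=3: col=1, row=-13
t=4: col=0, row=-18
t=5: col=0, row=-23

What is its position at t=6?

The moves between consecutive positions are (+0, -5), (-1, -5), (+0, -5), (-1, -5), (+0, -5); they repeat the 2-cycle [(+0, -5), (-1, -5)].
step 6: apply (-1, -5) → col=-1, row=-28

col=-1, row=-28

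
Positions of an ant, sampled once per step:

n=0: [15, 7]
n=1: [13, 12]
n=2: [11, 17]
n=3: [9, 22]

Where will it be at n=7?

[1, 42]

The position changes by [-2, +5] every step.
step 4: [9, 22] + [-2, +5] → [7, 27]
step 5: [7, 27] + [-2, +5] → [5, 32]
step 6: [5, 32] + [-2, +5] → [3, 37]
step 7: [3, 37] + [-2, +5] → [1, 42]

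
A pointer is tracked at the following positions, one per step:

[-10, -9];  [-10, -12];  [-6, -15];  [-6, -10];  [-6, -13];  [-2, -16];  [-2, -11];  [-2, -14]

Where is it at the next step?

[2, -17]

Differencing gives [+0, -3], [+4, -3], [+0, +5], [+0, -3], [+4, -3], [+0, +5], [+0, -3]. This is the pattern [+0, -3], [+4, -3], [+0, +5] repeated.
step 8: apply [+4, -3] → [2, -17]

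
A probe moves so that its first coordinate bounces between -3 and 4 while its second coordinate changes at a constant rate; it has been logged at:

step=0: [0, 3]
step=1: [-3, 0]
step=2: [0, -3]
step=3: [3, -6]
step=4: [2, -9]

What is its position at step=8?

[4, -21]

The first coordinate travels 3 per step and bounces off the walls at -3 and 4.
  step 5: 2 → -1
  step 6: -1 → -2
  step 7: -2 → 1
  step 8: 1 → 4
The second coordinate changes by -3 each step: at step 8 it is -21.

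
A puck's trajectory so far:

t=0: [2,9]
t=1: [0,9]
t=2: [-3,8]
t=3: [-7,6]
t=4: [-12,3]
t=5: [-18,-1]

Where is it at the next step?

Successive displacements: [-2,+0], [-3,-1], [-4,-2], [-5,-3], [-6,-4] — each changes by [-1,-1].
step 6: [-18,-1] + [-7,-5] → [-25,-6]

[-25,-6]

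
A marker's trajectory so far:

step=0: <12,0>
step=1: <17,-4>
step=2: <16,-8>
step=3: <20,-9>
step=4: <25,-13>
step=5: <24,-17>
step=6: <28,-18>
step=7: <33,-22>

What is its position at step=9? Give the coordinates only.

<36,-27>

The moves between consecutive positions are <+5,-4>, <-1,-4>, <+4,-1>, <+5,-4>, <-1,-4>, <+4,-1>, <+5,-4>; they repeat the 3-cycle [<+5,-4>, <-1,-4>, <+4,-1>].
step 8: apply <-1,-4> → <32,-26>
step 9: apply <+4,-1> → <36,-27>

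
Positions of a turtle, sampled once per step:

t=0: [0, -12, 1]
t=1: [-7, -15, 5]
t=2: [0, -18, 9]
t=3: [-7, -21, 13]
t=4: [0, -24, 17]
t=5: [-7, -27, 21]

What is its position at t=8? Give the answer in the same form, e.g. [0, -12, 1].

The first coordinate repeats the cycle [0, -7] with period 2; step 8 mod 2 = 0, giving 0.
The second coordinate changes by -3 each step, so at step 8 it is -12 + 8·(-3) = -36.
The third coordinate changes by +4 each step, so at step 8 it is 1 + 8·(4) = 33.

[0, -36, 33]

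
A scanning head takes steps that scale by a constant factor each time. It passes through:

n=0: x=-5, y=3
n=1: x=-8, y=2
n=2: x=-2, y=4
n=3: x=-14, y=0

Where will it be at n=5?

x=-38, y=-8

The jumps are (-3,-1), (+6,+2), (-12,-4) — a geometric progression with ratio -2.
step 4: x=-14, y=0 + (+24,+8) → x=10, y=8
step 5: x=10, y=8 + (-48,-16) → x=-38, y=-8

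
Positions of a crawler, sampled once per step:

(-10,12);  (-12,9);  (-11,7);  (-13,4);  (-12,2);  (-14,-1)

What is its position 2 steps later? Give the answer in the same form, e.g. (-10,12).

Differencing gives (-2,-3), (+1,-2), (-2,-3), (+1,-2), (-2,-3). This is the pattern (-2,-3), (+1,-2) repeated.
step 6: apply (+1,-2) → (-13,-3)
step 7: apply (-2,-3) → (-15,-6)

(-15,-6)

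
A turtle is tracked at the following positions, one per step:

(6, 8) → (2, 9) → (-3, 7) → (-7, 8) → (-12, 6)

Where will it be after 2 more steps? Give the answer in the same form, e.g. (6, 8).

(-21, 5)

Step-to-step displacements: (-4, +1), (-5, -2), (-4, +1), (-5, -2) — a repeating cycle of length 2.
step 5: apply (-4, +1) → (-16, 7)
step 6: apply (-5, -2) → (-21, 5)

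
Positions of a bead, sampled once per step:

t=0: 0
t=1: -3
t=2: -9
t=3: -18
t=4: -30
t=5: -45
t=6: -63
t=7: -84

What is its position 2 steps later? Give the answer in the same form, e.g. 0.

-135

Taking differences between consecutive positions: -3, -6, -9, -12, -15, -18, -21. These grow by -3 each step.
step 8: -84 − 24 → -108
step 9: -108 − 27 → -135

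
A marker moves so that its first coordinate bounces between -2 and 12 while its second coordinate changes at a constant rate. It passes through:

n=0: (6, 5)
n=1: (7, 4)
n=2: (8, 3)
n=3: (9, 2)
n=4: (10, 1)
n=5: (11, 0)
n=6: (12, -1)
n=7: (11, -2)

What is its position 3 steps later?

(8, -5)

The first coordinate reflects between -2 and 12, moving 1 per step.
  step 8: 11 → 10
  step 9: 10 → 9
  step 10: 9 → 8
The second coordinate changes by -1 each step: at step 10 it is -5.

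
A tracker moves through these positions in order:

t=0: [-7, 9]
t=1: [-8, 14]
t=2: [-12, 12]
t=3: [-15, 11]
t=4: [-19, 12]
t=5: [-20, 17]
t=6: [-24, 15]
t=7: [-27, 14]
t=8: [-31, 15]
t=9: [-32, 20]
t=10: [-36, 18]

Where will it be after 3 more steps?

Differencing gives [-1, +5], [-4, -2], [-3, -1], [-4, +1], [-1, +5], [-4, -2], [-3, -1], [-4, +1], [-1, +5], [-4, -2]. This is the pattern [-1, +5], [-4, -2], [-3, -1], [-4, +1] repeated.
step 11: apply [-3, -1] → [-39, 17]
step 12: apply [-4, +1] → [-43, 18]
step 13: apply [-1, +5] → [-44, 23]

[-44, 23]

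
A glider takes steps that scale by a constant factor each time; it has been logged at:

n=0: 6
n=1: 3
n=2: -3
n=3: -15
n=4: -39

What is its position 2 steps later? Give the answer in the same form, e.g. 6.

Step-to-step displacements: -3, -6, -12, -24; each is 2× the previous.
step 5: -39 − 48 → -87
step 6: -87 − 96 → -183

-183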